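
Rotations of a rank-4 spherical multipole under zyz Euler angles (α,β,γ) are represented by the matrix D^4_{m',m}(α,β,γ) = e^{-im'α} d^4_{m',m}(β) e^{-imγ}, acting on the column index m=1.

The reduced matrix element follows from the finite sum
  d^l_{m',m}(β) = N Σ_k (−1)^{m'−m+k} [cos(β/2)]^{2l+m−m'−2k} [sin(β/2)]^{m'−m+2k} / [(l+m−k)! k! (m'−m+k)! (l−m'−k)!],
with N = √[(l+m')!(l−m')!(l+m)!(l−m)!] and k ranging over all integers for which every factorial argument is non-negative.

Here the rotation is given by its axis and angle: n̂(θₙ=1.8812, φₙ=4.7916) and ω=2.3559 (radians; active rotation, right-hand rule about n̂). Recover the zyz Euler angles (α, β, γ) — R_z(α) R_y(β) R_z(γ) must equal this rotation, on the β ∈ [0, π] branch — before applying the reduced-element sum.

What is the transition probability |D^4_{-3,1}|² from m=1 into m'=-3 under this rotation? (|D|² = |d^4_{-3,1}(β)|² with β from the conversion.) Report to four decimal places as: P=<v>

Axis–angle → zyz. n̂ = (sinθₙcosφₙ, sinθₙsinφₙ, cosθₙ) = (+0.075347, -0.949225, -0.305443), ω = 2.3559.
R = I cosω + sinω [n̂]ₓ + (1−cosω) n̂n̂ᵀ gives
  R = [-0.697208, +0.093965, -0.710684; -0.338123, +0.831064, +0.441594; +0.632118, +0.548182, -0.547653]
β = atan2(√(R₁₃²+R₂₃²), R₃₃) = 2.150353; α = atan2(R₂₃, R₁₃) mod 2π = 2.585611; γ = atan2(R₃₂, −R₃₁) mod 2π = 2.427189
D^4_{-3,1}(2.5856,2.1504,2.4272) = e^{-i·-3·2.5856}·d^4_{-3,1}(2.1504)·e^{-i·1·2.4272}. Compute d first:
Half-angle: c=0.475577, s=0.879674. N=√(1·5040·120·6)=1904.940944
The bounds max(0,m−m')=4 and min(l+m,l−m')=5 give 2 terms
  k=4: (−1)^0·1904.9409/(144)·0.4756^4·0.8797^4 = +0.405219
  k=5: (−1)^1·1904.9409/(240)·0.4756^2·0.8797^6 = -0.831846
d^4_{-3,1}(2.1504) = +0.405219 -0.831846 = -0.426626
|D^4_{-3,1}|² = |d^4_{-3,1}(β)|² = (-0.426626)² = 0.182010 (the z-rotation phases have unit modulus)

P=0.1820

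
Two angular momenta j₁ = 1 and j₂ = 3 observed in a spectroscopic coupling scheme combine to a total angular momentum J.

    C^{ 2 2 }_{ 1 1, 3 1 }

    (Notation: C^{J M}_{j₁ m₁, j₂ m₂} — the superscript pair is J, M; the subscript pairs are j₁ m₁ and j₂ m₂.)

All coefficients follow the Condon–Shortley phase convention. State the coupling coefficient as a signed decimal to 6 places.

triangle: 2!*0!*4!/7! = 48/5040
(j±m)!: 2!*0!*4!*2!*4!*0! = 2304
prefactor² = (2J+1)*Δ*N² = 768/7
  k=0: +1/(0!*2!*0!*4!*0!*0!) = 1/48
Σ = 1/48  ⇒  CG² = 768/7*(1/48)² = 1/21
CG = +√(1/21) = +0.218218

+0.218218  (= +√(1/21))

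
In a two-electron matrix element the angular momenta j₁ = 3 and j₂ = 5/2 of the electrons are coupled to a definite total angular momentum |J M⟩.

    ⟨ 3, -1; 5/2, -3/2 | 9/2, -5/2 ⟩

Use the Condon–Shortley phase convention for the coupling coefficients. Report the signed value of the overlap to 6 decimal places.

+√(10/99) ≈ +0.317821

triangle: 1!*5!*4!/11! = 2880/39916800
(j±m)!: 2!*4!*1!*4!*2!*7! = 11612160
prefactor² = (2J+1)*Δ*N² = 92160/11
  k=0: +1/(0!*1!*4!*1!*1!*3!) = 1/144
  k=1: −1/(1!*0!*3!*0!*2!*4!) = -1/288
Σ = 1/288  ⇒  CG² = 92160/11*(1/288)² = 10/99
CG = +√(10/99) = +0.317821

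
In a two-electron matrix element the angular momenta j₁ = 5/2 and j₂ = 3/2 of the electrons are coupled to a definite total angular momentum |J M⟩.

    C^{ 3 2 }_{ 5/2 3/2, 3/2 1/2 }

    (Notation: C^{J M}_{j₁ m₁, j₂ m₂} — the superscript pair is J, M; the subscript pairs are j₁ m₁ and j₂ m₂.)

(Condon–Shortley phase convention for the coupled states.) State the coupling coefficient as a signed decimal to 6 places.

+0.288675

triangle: 1!·4!·2!/8! = 48/40320
(j±m)!: 4!·1!·2!·1!·5!·1! = 5760
prefactor² = (2J+1)·Δ·N² = 48
  k=0: +1/(0!·1!·1!·2!·3!·0!) = 1/12
  k=1: −1/(1!·0!·0!·1!·4!·1!) = -1/24
Σ = 1/24  ⇒  CG² = 48·(1/24)² = 1/12
CG = +√(1/12) = +0.288675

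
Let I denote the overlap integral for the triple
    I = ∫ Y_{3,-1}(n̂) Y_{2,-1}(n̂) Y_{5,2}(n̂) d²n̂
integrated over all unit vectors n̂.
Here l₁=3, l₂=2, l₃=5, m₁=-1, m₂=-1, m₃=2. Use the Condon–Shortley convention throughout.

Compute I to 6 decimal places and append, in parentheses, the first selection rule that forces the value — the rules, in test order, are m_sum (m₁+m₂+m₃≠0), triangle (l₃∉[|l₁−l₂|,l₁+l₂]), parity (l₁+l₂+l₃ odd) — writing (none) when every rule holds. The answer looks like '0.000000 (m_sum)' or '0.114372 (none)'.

0.245532 (none)

Rules hold: Σm=0, L=10 even, 1≤5≤5.
N = 7·5·11 = 385
Δ = 0!·6!·4!/11! = 1/2310
Racah Σ t=0..0: t=0:+1/144 = 1/144
⇒ 3j(3 2 5; 0 0 0)² = 10/231, sgn -1
Racah Σ t=0..0: t=0:+1/288 = 1/288
⇒ 3j(3 2 5; -1 -1 2)² = 1/22, sgn -1
4πI² = N·(3j₀)²·(3jₘ)² = 25/33
I = +1·√(0.757576/4π) = 0.24553200
No selection rule forces the value: the integral is nonzero (none).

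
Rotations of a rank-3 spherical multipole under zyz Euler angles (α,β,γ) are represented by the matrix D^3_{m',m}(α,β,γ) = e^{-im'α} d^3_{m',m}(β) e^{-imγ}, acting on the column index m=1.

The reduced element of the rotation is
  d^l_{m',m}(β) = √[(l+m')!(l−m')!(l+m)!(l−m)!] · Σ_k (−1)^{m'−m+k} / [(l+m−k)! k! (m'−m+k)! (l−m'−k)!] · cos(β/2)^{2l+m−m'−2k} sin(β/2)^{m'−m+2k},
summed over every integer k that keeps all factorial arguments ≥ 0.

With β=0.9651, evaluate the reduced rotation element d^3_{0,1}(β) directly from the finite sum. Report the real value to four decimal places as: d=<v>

d^3_{0,1}(β=0.9651) via the finite sum:
c=cos(0.965100/2)=0.885815, s=sin(0.965100/2)=0.464040; N=√[6·6·24·2]=41.569219
The bounds max(0,m−m')=1 and min(l+m,l−m')=3 give 3 terms
  k=1: (−1)^0·41.5692/(12)·0.8858^5·0.4640^1 = +0.876717
  k=2: (−1)^1·41.5692/(4)·0.8858^3·0.4640^3 = -0.721780
  k=3: (−1)^2·41.5692/(12)·0.8858^1·0.4640^5 = +0.066025
d^3_{0,1}(0.9651) = +0.876717 -0.721780 +0.066025 = +0.220962

d=0.2210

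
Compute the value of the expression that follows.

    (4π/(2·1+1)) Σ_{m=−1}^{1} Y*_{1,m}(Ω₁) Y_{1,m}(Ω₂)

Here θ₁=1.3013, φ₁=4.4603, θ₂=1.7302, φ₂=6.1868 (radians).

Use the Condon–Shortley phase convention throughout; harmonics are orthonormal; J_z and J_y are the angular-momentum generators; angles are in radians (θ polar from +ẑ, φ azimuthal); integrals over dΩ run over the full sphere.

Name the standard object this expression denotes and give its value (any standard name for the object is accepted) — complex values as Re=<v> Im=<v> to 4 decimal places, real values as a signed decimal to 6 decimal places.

This sum is the spherical-harmonic addition theorem: it equals the Legendre polynomial P_l(cos γ) of the angle γ between the two directions.
Expand P_1 via completeness: Σ_{m} conj(Y_{1,m}) at Ω₁ times Y_{1,m} at Ω₂ —
  [-1]  conj(Y_{1,-1})(Ω₁) = -0.083065-0.322498i ; Y_{1,-1}(Ω₂) = +0.339531+0.032827i ; Δ = -0.017616-0.112225i
  [+0]  conj(Y_{1,0})(Ω₁) = +0.130088-0.000000i ; Y_{1,0}(Ω₂) = -0.077556+0.000000i ; Δ = -0.010089+0.000000i
  [+1]  conj(Y_{1,1})(Ω₁) = +0.083065-0.322498i ; Y_{1,1}(Ω₂) = -0.339531+0.032827i ; Δ = -0.017616+0.112225i
Accumulated sum -0.045322+0.000000i; after 4π/(2l+1) scaling, -0.189844+0.000000i ⇒ P_1 = -0.189844

Legendre polynomial (addition theorem), -0.189844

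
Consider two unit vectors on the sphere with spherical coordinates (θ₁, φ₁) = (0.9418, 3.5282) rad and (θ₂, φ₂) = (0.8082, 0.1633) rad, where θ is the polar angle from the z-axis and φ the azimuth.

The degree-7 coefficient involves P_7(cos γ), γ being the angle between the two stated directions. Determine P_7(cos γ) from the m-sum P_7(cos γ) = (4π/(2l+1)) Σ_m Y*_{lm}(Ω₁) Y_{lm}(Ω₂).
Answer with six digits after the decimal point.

Term-by-term m-sum for l=7 (normalisation 4π/15 = 0.837758):
  [-7]  conj(Y_{7,-7})(Ω₁) = (0.102491, -0.047669) ; Y_{7,-7}(Ω₂) = (0.021428, -0.047007) ; Δ = (-0.000045, -0.005839)
  [-6]  conj(Y_{7,-6})(Ω₁) = (-0.209493, 0.225396) ; Y_{7,-6}(Ω₂) = (0.102900, -0.153353) ; Δ = (0.013008, 0.055320)
  [-5]  conj(Y_{7,-5})(Ω₁) = (0.157325, -0.415145) ; Y_{7,-5}(Ω₂) = (0.258385, -0.274979) ; Δ = (-0.073506, -0.150528)
  [-4]  conj(Y_{7,-4})(Ω₁) = (0.006745, 0.276762) ; Y_{7,-4}(Ω₂) = (0.352512, -0.269765) ; Δ = (0.077038, 0.095742)
  [-3]  conj(Y_{7,-3})(Ω₁) = (0.063379, 0.145434) ; Y_{7,-3}(Ω₂) = (0.150156, -0.080072) ; Δ = (0.021162, 0.016763)
  [-2]  conj(Y_{7,-2})(Ω₁) = (-0.255955, -0.249793) ; Y_{7,-2}(Ω₂) = (-0.263730, 0.089333) ; Δ = (0.089818, 0.043013)
  [-1]  conj(Y_{7,-1})(Ω₁) = (-0.010200, -0.004152) ; Y_{7,-1}(Ω₂) = (-0.304452, 0.050164) ; Δ = (0.003314, 0.000753)
  [+0]  conj(Y_{7,0})(Ω₁) = (0.353342, -0.000000) ; Y_{7,0}(Ω₂) = (0.194644, 0.000000) ; Δ = (0.068776, 0.000000)
  [+1]  conj(Y_{7,1})(Ω₁) = (0.010200, -0.004152) ; Y_{7,1}(Ω₂) = (0.304452, 0.050164) ; Δ = (0.003314, -0.000753)
  [+2]  conj(Y_{7,2})(Ω₁) = (-0.255955, 0.249793) ; Y_{7,2}(Ω₂) = (-0.263730, -0.089333) ; Δ = (0.089818, -0.043013)
  [+3]  conj(Y_{7,3})(Ω₁) = (-0.063379, 0.145434) ; Y_{7,3}(Ω₂) = (-0.150156, -0.080072) ; Δ = (0.021162, -0.016763)
  [+4]  conj(Y_{7,4})(Ω₁) = (0.006745, -0.276762) ; Y_{7,4}(Ω₂) = (0.352512, 0.269765) ; Δ = (0.077038, -0.095742)
  [+5]  conj(Y_{7,5})(Ω₁) = (-0.157325, -0.415145) ; Y_{7,5}(Ω₂) = (-0.258385, -0.274979) ; Δ = (-0.073506, 0.150528)
  [+6]  conj(Y_{7,6})(Ω₁) = (-0.209493, -0.225396) ; Y_{7,6}(Ω₂) = (0.102900, 0.153353) ; Δ = (0.013008, -0.055320)
  [+7]  conj(Y_{7,7})(Ω₁) = (-0.102491, -0.047669) ; Y_{7,7}(Ω₂) = (-0.021428, -0.047007) ; Δ = (-0.000045, 0.005839)
Total Σ_m = (0.330356, -0.000000). Multiply by 0.837758: (0.276758, -0.000000). P_7(cos γ) = 0.276758

0.276758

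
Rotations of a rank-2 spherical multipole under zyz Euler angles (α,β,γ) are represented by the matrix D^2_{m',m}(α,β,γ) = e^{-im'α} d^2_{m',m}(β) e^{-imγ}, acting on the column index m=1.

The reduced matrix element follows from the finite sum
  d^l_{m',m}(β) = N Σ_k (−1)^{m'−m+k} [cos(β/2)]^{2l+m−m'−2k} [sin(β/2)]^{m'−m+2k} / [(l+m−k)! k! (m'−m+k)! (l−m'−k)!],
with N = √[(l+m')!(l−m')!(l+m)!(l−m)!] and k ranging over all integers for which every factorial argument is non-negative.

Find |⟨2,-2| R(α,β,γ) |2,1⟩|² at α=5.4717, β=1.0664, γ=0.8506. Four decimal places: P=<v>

D^2_{-2,1}(5.4717,1.0664,0.8506) = e^{-i·-2·5.4717}·d^2_{-2,1}(1.0664)·e^{-i·1·0.8506}. Compute d first:
Half-angle: c=0.861185, s=0.508292. N=√(1·24·6·1)=12.000000
k∈{3} keeps every argument non-negative
  k=3: (−1)^0·12.0000/(6)·0.8612^1·0.5083^3 = +0.226186
d^2_{-2,1}(1.0664) = +0.226186
|D^2_{-2,1}|² = |d^2_{-2,1}(β)|² = (+0.226186)² = 0.051160 (the z-rotation phases have unit modulus)

P=0.0512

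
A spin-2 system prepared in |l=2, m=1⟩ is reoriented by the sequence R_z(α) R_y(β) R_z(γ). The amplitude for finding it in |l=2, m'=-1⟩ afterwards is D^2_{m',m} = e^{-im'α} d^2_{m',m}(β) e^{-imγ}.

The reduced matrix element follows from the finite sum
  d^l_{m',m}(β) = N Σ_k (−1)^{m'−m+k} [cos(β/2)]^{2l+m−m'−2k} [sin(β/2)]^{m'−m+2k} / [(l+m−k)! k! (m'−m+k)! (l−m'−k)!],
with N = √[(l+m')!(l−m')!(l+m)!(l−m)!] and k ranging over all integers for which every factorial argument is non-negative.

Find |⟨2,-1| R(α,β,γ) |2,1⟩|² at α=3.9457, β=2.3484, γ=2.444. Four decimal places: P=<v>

Split into d^2_{-1,1}(β=2.3484) × two z-phases.
c=cos(2.348400/2)=0.386281, s=sin(2.348400/2)=0.922381; N=√[1·6·6·1]=6.000000
k∈{2,3} keeps every argument non-negative
  k=2: (−1)^0·6.0000/(2)·0.3863^2·0.9224^2 = +0.380846
  k=3: (−1)^1·6.0000/(6)·0.3863^0·0.9224^4 = -0.723838
d^2_{-1,1}(2.3484) = +0.380846 -0.723838 = -0.342993
|D^2_{-1,1}|² = |d^2_{-1,1}(β)|² = (-0.342993)² = 0.117644 (the z-rotation phases have unit modulus)

P=0.1176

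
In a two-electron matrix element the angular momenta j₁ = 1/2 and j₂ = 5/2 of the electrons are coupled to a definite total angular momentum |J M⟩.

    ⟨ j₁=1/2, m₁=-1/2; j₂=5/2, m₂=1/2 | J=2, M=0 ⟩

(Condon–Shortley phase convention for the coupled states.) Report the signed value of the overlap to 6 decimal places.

-0.707107

j₁+j₂−J=1  J+j₁−j₂=0  J−j₁+j₂=4  j₁+j₂+J+1=6
(j₁±m₁, j₂±m₂, J±M) = (0,1,3,2,2,2)
P² = 8
sum k=1..1:
  [1] −1/4 = -1/4
S = -1/4
C² = P²·S² = 1/2 ; C = -0.707107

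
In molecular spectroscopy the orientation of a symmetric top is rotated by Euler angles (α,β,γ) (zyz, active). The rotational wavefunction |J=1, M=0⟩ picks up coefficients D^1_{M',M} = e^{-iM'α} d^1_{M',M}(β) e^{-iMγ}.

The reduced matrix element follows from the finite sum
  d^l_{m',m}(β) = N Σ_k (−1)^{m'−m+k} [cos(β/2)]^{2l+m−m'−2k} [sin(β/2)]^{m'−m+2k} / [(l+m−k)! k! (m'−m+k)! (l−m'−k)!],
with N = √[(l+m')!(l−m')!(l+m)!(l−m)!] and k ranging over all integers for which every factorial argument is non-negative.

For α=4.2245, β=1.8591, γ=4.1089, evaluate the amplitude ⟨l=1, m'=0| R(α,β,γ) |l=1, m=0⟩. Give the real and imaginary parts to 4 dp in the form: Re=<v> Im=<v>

D^1_{0,0}(4.2245,1.8591,4.1089) = e^{-i·0·4.2245}·d^1_{0,0}(1.8591)·e^{-i·0·4.1089}. Compute d first:
c=cos(1.859100/2)=0.598195, s=sin(1.859100/2)=0.801351; N=√[1·1·1·1]=1.000000
Admissible k: 0..1 (factorial args all ≥0)
  k=0: (−1)^0·1.0000/(1)·0.5982^2·0.8014^0 = +0.357837
  k=1: (−1)^1·1.0000/(1)·0.5982^0·0.8014^2 = -0.642163
d^1_{0,0}(1.8591) = +0.357837 -0.642163 = -0.284326
Phases: e^{-i·(0)·4.2245}=+1.000000+0.000000i, e^{-i·(0)·4.1089}=+1.000000+0.000000i ⇒ D=-0.284326+0.000000i

Re=-0.2843 Im=0.0000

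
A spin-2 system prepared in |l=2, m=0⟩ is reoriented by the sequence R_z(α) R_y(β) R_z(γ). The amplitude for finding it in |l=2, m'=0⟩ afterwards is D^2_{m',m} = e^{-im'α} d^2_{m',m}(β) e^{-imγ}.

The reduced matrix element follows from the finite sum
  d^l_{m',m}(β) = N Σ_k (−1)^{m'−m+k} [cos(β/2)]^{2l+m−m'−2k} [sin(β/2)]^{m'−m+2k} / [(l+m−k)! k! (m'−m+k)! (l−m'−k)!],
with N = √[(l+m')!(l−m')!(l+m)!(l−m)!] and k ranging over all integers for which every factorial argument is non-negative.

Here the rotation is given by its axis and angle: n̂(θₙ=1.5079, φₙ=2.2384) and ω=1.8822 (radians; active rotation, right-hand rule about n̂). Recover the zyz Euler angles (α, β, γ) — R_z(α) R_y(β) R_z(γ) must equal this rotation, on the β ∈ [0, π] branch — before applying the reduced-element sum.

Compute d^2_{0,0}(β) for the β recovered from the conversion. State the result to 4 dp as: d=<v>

d=-0.3639

Axis–angle → zyz. n̂ = (sinθₙcosφₙ, sinθₙsinφₙ, cosθₙ) = (-0.617882, +0.783755, +0.062855), ω = 1.8822.
R = I cosω + sinω [n̂]ₓ + (1−cosω) n̂n̂ᵀ gives
  R = [+0.192358, -0.692477, +0.695323; -0.572813, +0.496086, +0.652521; -0.796796, -0.523808, -0.301234]
β = atan2(√(R₁₃²+R₂₃²), R₃₃) = 1.876783; α = atan2(R₂₃, R₁₃) mod 2π = 0.753653; γ = atan2(R₃₂, −R₃₁) mod 2π = 5.701631
d^2_{0,0}(β=1.8768) via the finite sum:
Half-angle: c=0.591086, s=0.806608. N=√(2·2·2·2)=4.000000
Admissible k: 0..2 (factorial args all ≥0)
  k=0: (−1)^0·4.0000/(4)·0.5911^4·0.8066^0 = +0.122069
  k=1: (−1)^1·4.0000/(1)·0.5911^2·0.8066^2 = -0.909258
  k=2: (−1)^2·4.0000/(4)·0.5911^0·0.8066^4 = +0.423302
d^2_{0,0}(1.8768) = +0.122069 -0.909258 +0.423302 = -0.363887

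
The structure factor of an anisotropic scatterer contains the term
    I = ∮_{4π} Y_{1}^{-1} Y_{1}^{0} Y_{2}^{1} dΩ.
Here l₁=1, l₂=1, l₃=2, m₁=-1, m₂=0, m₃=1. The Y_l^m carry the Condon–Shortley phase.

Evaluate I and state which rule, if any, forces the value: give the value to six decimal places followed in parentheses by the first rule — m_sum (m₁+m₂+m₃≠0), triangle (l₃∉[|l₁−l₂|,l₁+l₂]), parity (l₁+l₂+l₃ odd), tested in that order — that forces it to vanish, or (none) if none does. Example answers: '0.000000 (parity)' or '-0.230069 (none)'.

-0.218510 (none)

Checks pass: Σm=0; 4 even; l₃=2∈[0,2].
(2·1+1)(2·1+1)(2·2+1) = 45
Δ: 0! 2! 2! / 5! → 1/30
sum: t=0:+1/1 = 1/1
3j²(1 1 2; 0 0 0) = Δ·Π!·Σ² = 2/15  (sign +1)
sum: t=0:+1/2 = 1/2
3j²(1 1 2; -1 0 1) = Δ·Π!·Σ² = 1/10  (sign -1)
combine: 4πI² = 45·2/15·1/10 = 3/5
take √, sign -1: I = -0.21850969
No selection rule forces the value: the integral is nonzero (none).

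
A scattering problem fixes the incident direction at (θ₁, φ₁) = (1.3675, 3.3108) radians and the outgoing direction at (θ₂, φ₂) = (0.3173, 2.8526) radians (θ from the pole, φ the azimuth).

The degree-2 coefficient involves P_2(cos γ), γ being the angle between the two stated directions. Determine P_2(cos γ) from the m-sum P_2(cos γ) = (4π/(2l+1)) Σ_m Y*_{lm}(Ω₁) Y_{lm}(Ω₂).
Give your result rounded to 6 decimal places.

-0.174437

Term-by-term m-sum for l=2 (normalisation 4π/5 = 2.513274):
  m=-2: Y*=+0.349513+0.123013i  Y=+0.031494+0.020543i  product +0.008481+0.011054i
  m=-1: Y*=-0.150583-0.025726i  Y=-0.219508-0.065263i  product +0.031375+0.015475i
  m=+0: Y*=-0.276823-0.000000i  Y=+0.538677+0.000000i  product -0.149118-0.000000i
  m=+1: Y*=+0.150583-0.025726i  Y=+0.219508-0.065263i  product +0.031375-0.015475i
  m=+2: Y*=+0.349513-0.123013i  Y=+0.031494-0.020543i  product +0.008481-0.011054i
Σ over m = -0.069406+0.000000i; ×(4π/5) → -0.174437+0.000000i. Real part: -0.174437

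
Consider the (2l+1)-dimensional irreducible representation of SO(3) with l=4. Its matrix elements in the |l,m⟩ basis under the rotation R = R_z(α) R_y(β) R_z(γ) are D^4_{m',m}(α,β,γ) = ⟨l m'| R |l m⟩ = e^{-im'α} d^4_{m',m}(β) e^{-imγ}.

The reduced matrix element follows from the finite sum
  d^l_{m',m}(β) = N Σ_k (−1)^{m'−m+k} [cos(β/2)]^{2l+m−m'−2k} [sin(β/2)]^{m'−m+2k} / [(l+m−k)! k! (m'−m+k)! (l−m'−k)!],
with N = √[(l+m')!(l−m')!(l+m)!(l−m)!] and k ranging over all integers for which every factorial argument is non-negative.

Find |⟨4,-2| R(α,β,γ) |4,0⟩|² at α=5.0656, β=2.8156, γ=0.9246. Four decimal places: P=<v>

Split into d^4_{-2,0}(β=2.8156) × two z-phases.
c=cos(2.815600/2)=0.162276, s=sin(2.815600/2)=0.986745; N=√[2·720·24·24]=910.735966
k: max(0,(0)−(-2))=2 … min(4+(0),4−(-2))=4
  k=2: (−1)^0·910.7360/(96)·0.1623^6·0.9867^2 = +0.000169
  k=3: (−1)^1·910.7360/(36)·0.1623^4·0.9867^4 = -0.016631
  k=4: (−1)^2·910.7360/(96)·0.1623^2·0.9867^6 = +0.230599
d^4_{-2,0}(2.8156) = +0.000169 -0.016631 +0.230599 = +0.214137
|D^4_{-2,0}|² = |d^4_{-2,0}(β)|² = (+0.214137)² = 0.045855 (the z-rotation phases have unit modulus)

P=0.0459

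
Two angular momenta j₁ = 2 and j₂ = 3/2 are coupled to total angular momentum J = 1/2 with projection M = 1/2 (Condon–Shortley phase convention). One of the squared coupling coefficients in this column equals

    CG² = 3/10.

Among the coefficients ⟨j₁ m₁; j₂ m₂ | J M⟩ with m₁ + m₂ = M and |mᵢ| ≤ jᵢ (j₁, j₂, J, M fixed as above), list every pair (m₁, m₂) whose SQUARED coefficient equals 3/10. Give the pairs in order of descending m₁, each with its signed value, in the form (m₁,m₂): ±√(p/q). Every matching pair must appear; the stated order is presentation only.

Admissible pairs with m₁+m₂ = M = 1/2: (-1,3/2), (0,1/2), (1,-1/2), (2,-3/2)
  (m₁,m₂)=(2,-3/2): CG² = 2/5, CG = +√(2/5)
  (m₁,m₂)=(1,-1/2): CG² = 3/10, CG = −√(3/10)   ← matches the target
  (m₁,m₂)=(0,1/2): CG² = 1/5, CG = +√(1/5)
  (m₁,m₂)=(-1,3/2): CG² = 1/10, CG = −√(1/10)
Pairs with CG² = 3/10: (1,-1/2): −√(3/10)

(1,-1/2): −√(3/10)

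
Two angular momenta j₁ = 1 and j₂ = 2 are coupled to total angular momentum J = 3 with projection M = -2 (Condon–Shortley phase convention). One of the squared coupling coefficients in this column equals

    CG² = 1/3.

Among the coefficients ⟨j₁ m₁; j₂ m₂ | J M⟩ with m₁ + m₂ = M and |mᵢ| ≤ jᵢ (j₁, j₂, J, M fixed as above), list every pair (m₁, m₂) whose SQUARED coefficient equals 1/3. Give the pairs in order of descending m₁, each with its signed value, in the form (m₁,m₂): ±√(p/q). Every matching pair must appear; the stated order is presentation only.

Admissible pairs with m₁+m₂ = M = -2: (-1,-1), (0,-2)
  (m₁,m₂)=(0,-2): CG² = 1/3, CG = +√(1/3)   ← matches the target
  (m₁,m₂)=(-1,-1): CG² = 2/3, CG = +√(2/3)
Pairs with CG² = 1/3: (0,-2): +√(1/3)

(0,-2): +√(1/3)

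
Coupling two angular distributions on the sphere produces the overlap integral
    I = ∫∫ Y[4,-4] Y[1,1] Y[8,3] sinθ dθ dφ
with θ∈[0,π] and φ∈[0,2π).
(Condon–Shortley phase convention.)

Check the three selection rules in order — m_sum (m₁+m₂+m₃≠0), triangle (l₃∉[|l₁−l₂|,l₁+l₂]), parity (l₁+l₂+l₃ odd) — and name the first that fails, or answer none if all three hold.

triangle

Σmᵢ = 0  ✓
l₃∈[|l₁−l₂|,l₁+l₂]=[3,5] required, l₃=8 fails  ✗
Σlᵢ = 13 ⇒ odd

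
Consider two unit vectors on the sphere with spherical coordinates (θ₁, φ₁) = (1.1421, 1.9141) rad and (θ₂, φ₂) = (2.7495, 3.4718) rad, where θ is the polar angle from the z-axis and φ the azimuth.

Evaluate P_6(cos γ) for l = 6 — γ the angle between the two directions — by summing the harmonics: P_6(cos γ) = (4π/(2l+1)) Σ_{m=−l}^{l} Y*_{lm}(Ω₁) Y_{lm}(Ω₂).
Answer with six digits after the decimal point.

Expand P_6 via completeness: Σ_{m} conj(Y_{6,m}) at Ω₁ times Y_{6,m} at Ω₂ —
  m=-6: Y*=0.12845 - 0.24139j  Y=-0.00060 - 0.00138j  product -0.00041 - 0.00003j
  m=-5: Y*=-0.42834 - 0.06286j  Y=-0.00101 - 0.01256j  product -0.00036 + 0.00544j
  m=-4: Y*=0.04317 + 0.21562j  Y=0.01580 - 0.06187j  product 0.01402 + 0.00074j
  m=-3: Y*=-0.19197 + 0.11530j  Y=0.11772 - 0.17961j  product -0.00189 + 0.04805j
  m=-2: Y*=0.23441 + 0.19213j  Y=0.36411 - 0.28283j  product 0.13969 + 0.00366j
  m=-1: Y*=-0.04202 + 0.11755j  Y=0.47437 - 0.16259j  product -0.00082 + 0.06259j
  m=+0: Y*=0.31339 + 0.00000j  Y=-0.07570 + 0.00000j  product -0.02372 + 0.00000j
  m=+1: Y*=0.04202 + 0.11755j  Y=-0.47437 - 0.16259j  product -0.00082 - 0.06259j
  m=+2: Y*=0.23441 - 0.19213j  Y=0.36411 + 0.28283j  product 0.13969 - 0.00366j
  m=+3: Y*=0.19197 + 0.11530j  Y=-0.11772 - 0.17961j  product -0.00189 - 0.04805j
  m=+4: Y*=0.04317 - 0.21562j  Y=0.01580 + 0.06187j  product 0.01402 - 0.00074j
  m=+5: Y*=0.42834 - 0.06286j  Y=0.00101 - 0.01256j  product -0.00036 - 0.00544j
  m=+6: Y*=0.12845 + 0.24139j  Y=-0.00060 + 0.00138j  product -0.00041 + 0.00003j
Σ over m = 0.27676 + 0.00000j; ×(4π/13) → 0.26753 + 0.00000j. Real part: 0.267526

0.267526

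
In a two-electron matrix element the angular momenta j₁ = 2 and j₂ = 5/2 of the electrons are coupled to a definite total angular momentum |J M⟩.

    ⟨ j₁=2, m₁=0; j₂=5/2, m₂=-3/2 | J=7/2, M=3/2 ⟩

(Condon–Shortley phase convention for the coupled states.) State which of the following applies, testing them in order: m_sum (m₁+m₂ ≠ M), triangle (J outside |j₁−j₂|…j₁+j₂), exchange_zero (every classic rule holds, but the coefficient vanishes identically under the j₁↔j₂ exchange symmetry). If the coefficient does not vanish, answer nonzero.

m_sum

m-sum: m₁+m₂ = 0+(-3/2) = -3/2, M = 3/2  ✗ ⇒ coefficient is 0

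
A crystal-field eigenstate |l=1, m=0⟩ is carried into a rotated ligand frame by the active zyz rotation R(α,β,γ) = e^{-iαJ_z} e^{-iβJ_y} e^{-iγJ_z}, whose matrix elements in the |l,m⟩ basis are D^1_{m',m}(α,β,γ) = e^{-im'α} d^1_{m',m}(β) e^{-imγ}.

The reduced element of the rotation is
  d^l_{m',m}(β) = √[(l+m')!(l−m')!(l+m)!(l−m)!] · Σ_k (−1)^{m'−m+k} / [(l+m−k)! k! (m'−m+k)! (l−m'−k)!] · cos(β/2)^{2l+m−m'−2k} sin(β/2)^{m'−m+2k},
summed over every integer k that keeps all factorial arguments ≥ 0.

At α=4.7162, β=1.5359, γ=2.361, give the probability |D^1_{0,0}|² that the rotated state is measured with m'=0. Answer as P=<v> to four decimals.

First d^1_{0,0}(β=1.5359), then the phase factors e^{-i(0)α} and e^{-i(0)γ}:
c=cos(1.535900/2)=0.719336, s=sin(1.535900/2)=0.694662; N=√[1·1·1·1]=1.000000
Admissible k: 0..1 (factorial args all ≥0)
  k=0: (−1)^0·1.0000/(1)·0.7193^2·0.6947^0 = +0.517445
  k=1: (−1)^1·1.0000/(1)·0.7193^0·0.6947^2 = -0.482555
d^1_{0,0}(1.5359) = +0.517445 -0.482555 = +0.034889
|D^1_{0,0}|² = |d^1_{0,0}(β)|² = (+0.034889)² = 0.001217 (the z-rotation phases have unit modulus)

P=0.0012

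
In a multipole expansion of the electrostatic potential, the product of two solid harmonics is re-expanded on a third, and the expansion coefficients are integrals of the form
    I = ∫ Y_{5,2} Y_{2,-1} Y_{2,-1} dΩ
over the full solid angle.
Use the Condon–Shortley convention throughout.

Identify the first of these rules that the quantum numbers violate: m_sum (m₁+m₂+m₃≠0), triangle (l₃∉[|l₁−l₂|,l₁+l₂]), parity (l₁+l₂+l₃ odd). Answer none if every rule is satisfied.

azimuthal sum: 2 − 1 − 1 = 0  ✓
l₃ must lie in [3,7]; have l₃=2  ✗
L = 5 + 2 + 2 = 9 (odd)

triangle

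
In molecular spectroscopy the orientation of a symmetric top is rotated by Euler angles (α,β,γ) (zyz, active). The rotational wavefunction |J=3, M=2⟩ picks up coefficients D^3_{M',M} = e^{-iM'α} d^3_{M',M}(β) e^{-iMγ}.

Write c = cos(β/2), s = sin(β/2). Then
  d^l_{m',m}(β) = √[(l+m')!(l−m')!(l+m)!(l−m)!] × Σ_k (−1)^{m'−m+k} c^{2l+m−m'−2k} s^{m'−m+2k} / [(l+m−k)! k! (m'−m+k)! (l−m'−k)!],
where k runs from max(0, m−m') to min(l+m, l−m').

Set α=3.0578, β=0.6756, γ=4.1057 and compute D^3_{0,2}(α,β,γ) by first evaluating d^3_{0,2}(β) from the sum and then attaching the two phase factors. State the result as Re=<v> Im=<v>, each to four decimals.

Split into d^3_{0,2}(β=0.6756) × two z-phases.
With c≡cos(β/2)=0.943486 and s≡sin(β/2)=0.331412, N=[6·6·120·1]^{1/2}=65.726707
Admissible k: 2..3 (factorial args all ≥0)
  k=2: (−1)^0·65.7267/(12)·0.9435^4·0.3314^2 = +0.476694
  k=3: (−1)^1·65.7267/(12)·0.9435^2·0.3314^4 = -0.058817
d^3_{0,2}(0.6756) = +0.476694 -0.058817 = +0.417877
Attach z-rotation phases: D = e^{-i(0)(3.0578)}·(+0.417877)·e^{-i(2)(4.1057)} = -0.146197-0.391468i

Re=-0.1462 Im=-0.3915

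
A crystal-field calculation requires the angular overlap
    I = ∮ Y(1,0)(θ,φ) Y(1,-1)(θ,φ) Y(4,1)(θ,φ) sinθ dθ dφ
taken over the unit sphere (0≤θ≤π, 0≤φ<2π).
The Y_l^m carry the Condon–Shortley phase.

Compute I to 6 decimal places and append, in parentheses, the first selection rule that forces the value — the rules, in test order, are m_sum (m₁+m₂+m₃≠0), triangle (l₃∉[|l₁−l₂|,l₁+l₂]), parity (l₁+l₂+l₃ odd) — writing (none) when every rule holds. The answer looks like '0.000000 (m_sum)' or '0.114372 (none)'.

0.000000 (triangle)

triangle: need 0≤l₃≤2, have 4; I=0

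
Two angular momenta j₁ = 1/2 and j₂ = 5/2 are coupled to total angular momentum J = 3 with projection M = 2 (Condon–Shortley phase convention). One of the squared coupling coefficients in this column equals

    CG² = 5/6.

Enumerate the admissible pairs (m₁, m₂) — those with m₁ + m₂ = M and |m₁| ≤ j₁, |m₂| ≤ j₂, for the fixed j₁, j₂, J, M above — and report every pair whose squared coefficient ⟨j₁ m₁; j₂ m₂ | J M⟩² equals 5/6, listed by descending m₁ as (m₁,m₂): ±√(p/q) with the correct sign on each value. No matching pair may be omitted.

Admissible pairs with m₁+m₂ = M = 2: (-1/2,5/2), (1/2,3/2)
  (m₁,m₂)=(1/2,3/2): CG² = 5/6, CG = +√(5/6)   ← matches the target
  (m₁,m₂)=(-1/2,5/2): CG² = 1/6, CG = +√(1/6)
Pairs with CG² = 5/6: (1/2,3/2): +√(5/6)

(1/2,3/2): +√(5/6)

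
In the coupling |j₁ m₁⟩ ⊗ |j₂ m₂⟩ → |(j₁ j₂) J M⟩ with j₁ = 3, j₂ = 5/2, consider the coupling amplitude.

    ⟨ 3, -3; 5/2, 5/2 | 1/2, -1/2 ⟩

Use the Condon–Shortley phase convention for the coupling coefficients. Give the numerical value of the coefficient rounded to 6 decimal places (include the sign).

-0.534522

triangle: 5!·1!·0!/7! = 120/5040
(j±m)!: 0!·6!·5!·0!·0!·1! = 86400
prefactor² = (2J+1)·Δ·N² = 28800/7
  k=5: −1/(5!·0!·1!·0!·0!·0!) = -1/120
Σ = -1/120  ⇒  CG² = 28800/7·(-1/120)² = 2/7
CG = −√(2/7) = -0.534522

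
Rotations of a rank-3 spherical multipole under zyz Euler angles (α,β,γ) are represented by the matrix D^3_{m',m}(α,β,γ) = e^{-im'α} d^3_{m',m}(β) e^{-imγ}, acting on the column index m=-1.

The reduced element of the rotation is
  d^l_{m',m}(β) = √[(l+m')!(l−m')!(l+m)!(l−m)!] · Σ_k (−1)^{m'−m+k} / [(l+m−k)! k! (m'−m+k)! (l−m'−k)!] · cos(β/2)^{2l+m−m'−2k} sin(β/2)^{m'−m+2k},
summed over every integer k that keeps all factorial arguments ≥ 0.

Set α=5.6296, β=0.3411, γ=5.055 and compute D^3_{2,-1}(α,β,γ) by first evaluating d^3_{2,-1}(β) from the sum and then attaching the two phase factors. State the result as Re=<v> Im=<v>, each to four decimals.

Re=-0.0291 Im=-0.0023

First d^3_{2,-1}(β=0.3411), then the phase factors e^{-i(2)α} and e^{-i(-1)γ}:
With c≡cos(β/2)=0.985492 and s≡sin(β/2)=0.169724, N=[120·1·2·24]^{1/2}=75.894664
The bounds max(0,m−m')=0 and min(l+m,l−m')=1 give 2 terms
  k=0: (−1)^3·75.8947/(12)·0.9855^3·0.1697^3 = -0.029595
  k=1: (−1)^4·75.8947/(24)·0.9855^1·0.1697^5 = +0.000439
d^3_{2,-1}(0.3411) = -0.029595 +0.000439 = -0.029156
Attach z-rotation phases: D = e^{-i(2)(5.6296)}·(-0.029156)·e^{-i(-1)(5.0550)} = -0.029065-0.002301i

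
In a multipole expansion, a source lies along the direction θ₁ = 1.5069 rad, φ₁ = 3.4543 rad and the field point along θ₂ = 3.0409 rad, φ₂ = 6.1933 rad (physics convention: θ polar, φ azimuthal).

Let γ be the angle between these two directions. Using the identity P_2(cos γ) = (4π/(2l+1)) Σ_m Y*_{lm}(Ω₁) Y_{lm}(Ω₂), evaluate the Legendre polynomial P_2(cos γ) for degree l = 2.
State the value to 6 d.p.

-0.463577

Summing Y*_{l m}(θ₁,φ₁)·Y_{l m}(θ₂,φ₂) over m ∈ [−2, 2]; prefactor 4π/(2·2+1) = 2.513274:
  m=-2: (0.311884, 0.225216) × (0.003840, 0.000698) = (0.001041, 0.001083)  (running Σ = (0.001041, 0.001083))
  m=-1: (-0.046841, -0.015145) × (-0.076953, -0.006936) = (0.003500, 0.001490)  (running Σ = (0.004540, 0.002573))
  m=0: (-0.311534, -0.000000) × (0.621222, 0.000000) = (-0.193532, -0.000000)  (running Σ = (-0.188992, 0.002573))
  m=1: (0.046841, -0.015145) × (0.076953, -0.006936) = (0.003500, -0.001490)  (running Σ = (-0.185492, 0.001083))
  m=2: (0.311884, -0.225216) × (0.003840, -0.000698) = (0.001041, -0.001083)  (running Σ = (-0.184452, -0.000000))
Accumulated sum (-0.184452, -0.000000); after 4π/(2l+1) scaling, (-0.463577, -0.000000) ⇒ P_2 = -0.463577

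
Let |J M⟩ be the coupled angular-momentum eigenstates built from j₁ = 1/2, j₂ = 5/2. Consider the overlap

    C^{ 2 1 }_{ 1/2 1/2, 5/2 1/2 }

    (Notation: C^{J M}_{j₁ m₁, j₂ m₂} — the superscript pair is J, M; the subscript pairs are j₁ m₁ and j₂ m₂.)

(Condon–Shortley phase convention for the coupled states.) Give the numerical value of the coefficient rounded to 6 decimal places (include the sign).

+0.577350

triangle: 1!·0!·4!/6! = 24/720
(j±m)!: 1!·0!·3!·2!·3!·1! = 72
prefactor² = (2J+1)·Δ·N² = 12
  k=0: +1/(0!·1!·0!·3!·0!·1!) = 1/6
Σ = 1/6  ⇒  CG² = 12·(1/6)² = 1/3
CG = +√(1/3) = +0.577350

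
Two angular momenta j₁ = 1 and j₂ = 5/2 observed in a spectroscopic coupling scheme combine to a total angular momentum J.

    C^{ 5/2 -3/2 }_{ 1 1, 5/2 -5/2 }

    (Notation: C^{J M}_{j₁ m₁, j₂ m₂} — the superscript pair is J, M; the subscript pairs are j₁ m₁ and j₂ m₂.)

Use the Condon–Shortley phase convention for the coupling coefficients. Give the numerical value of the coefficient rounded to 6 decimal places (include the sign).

+√(2/7) ≈ +0.534522

triangle: 1!*1!*4!/7! = 24/5040
(j±m)!: 2!*0!*0!*5!*1!*4! = 5760
prefactor² = (2J+1)*Δ*N² = 1152/7
  k=0: +1/(0!*1!*0!*0!*1!*4!) = 1/24
Σ = 1/24  ⇒  CG² = 1152/7*(1/24)² = 2/7
CG = +√(2/7) = +0.534522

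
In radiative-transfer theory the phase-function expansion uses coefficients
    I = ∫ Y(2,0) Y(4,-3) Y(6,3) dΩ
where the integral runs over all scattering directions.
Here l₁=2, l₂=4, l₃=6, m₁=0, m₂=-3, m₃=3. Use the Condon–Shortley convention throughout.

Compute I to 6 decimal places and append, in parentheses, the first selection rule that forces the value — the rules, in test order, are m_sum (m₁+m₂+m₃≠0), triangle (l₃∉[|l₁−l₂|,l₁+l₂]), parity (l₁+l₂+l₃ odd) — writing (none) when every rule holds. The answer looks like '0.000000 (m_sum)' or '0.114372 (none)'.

Rules hold: Σm=0, L=12 even, 2≤6≤6.
N = 5·9·13 = 585
Δ = 0!·4!·8!/13! = 1/6435
Racah Σ t=0..0: t=0:+1/2304 = 1/2304
⇒ 3j(2 4 6; 0 0 0)² = 5/143, sgn +1
Racah Σ t=0..0: t=0:+1/20160 = 1/20160
⇒ 3j(2 4 6; 0 -3 3)² = 12/715, sgn -1
4πI² = N·(3j₀)²·(3jₘ)² = 540/1573
I = -1·√(0.343293/4π) = -0.16528277
No selection rule forces the value: the integral is nonzero (none).

-0.165283 (none)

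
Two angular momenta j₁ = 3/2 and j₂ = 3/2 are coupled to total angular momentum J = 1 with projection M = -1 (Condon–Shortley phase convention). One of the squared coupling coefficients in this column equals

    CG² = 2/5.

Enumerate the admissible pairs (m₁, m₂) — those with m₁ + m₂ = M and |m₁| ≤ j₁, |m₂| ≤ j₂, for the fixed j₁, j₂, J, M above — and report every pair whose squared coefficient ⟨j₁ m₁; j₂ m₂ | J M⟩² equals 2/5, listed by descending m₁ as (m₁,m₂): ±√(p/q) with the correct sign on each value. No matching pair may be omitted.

(-1/2,-1/2): −√(2/5)

Admissible pairs with m₁+m₂ = M = -1: (-3/2,1/2), (-1/2,-1/2), (1/2,-3/2)
  (m₁,m₂)=(1/2,-3/2): CG² = 3/10, CG = +√(3/10)
  (m₁,m₂)=(-1/2,-1/2): CG² = 2/5, CG = −√(2/5)   ← matches the target
  (m₁,m₂)=(-3/2,1/2): CG² = 3/10, CG = +√(3/10)
Pairs with CG² = 2/5: (-1/2,-1/2): −√(2/5)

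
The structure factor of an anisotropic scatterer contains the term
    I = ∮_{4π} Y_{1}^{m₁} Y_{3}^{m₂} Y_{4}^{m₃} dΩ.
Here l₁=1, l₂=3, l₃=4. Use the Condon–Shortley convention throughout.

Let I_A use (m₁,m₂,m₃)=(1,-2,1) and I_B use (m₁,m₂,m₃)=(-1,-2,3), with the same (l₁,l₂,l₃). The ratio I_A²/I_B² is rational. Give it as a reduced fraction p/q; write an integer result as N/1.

Shared (l₁,l₂,l₃)=(1,3,4): N and (l;000)² cancel in I_A²/I_B².
A: Δ = 0!·2!·6!/9! = 1/252; Racah Σ t=0..0: t=0:+1/240 = 1/240; ⇒ 3j(1 3 4; 1 -2 1)² = 1/84, sgn -1
B: Δ = 0!·2!·6!/9! = 1/252; Racah Σ t=0..0: t=0:+1/240 = 1/240; ⇒ 3j(1 3 4; -1 -2 3)² = 1/12, sgn -1
I_A²/I_B² = (1/84)/(1/12) = 1/7

1/7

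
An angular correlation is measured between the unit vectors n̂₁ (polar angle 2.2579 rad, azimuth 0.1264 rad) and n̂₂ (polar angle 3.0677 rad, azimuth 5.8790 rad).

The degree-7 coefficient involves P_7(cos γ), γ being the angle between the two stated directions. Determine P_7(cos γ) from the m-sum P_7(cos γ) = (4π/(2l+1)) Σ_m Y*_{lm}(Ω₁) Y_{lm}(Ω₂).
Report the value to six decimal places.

0.203371

Addition theorem: P_7(cos γ) = (4π/15) Σ_m Y*_{lm}(Ω₁) Y_{lm}(Ω₂), m = −7…7:
  [-7]  conj(Y_{7,-7})(Ω₁) = 0.05228 + 0.06386j ; Y_{7,-7}(Ω₂) = -0.00000 + 0.00000j ; Δ = -0.00000 - 0.00000j
  [-6]  conj(Y_{7,-6})(Ω₁) = -0.18392 - 0.17425j ; Y_{7,-6}(Ω₂) = 0.00000 - 0.00000j ; Δ = -0.00000 - 0.00000j
  [-5]  conj(Y_{7,-5})(Ω₁) = 0.34585 + 0.25323j ; Y_{7,-5}(Ω₂) = -0.00000 + 0.00001j ; Δ = -0.00000 + 0.00000j
  [-4]  conj(Y_{7,-4})(Ω₁) = -0.32445 - 0.17962j ; Y_{7,-4}(Ω₂) = 0.00001 - 0.00022j ; Δ = -0.00004 + 0.00007j
  [-3]  conj(Y_{7,-3})(Ω₁) = -0.01928 - 0.00768j ; Y_{7,-3}(Ω₂) = 0.00123 + 0.00329j ; Δ = 0.00000 - 0.00007j
  [-2]  conj(Y_{7,-2})(Ω₁) = 0.35082 + 0.09063j ; Y_{7,-2}(Ω₂) = -0.02763 - 0.02893j ; Δ = -0.00707 - 0.01265j
  [-1]  conj(Y_{7,-1})(Ω₁) = -0.14072 - 0.01788j ; Y_{7,-1}(Ω₂) = 0.26737 + 0.11436j ; Δ = -0.03558 - 0.02087j
  [+0]  conj(Y_{7,0})(Ω₁) = -0.32471 + 0.00000j ; Y_{7,0}(Ω₂) = -1.01060 + 0.00000j ; Δ = 0.32815 + 0.00000j
  [+1]  conj(Y_{7,1})(Ω₁) = 0.14072 - 0.01788j ; Y_{7,1}(Ω₂) = -0.26737 + 0.11436j ; Δ = -0.03558 + 0.02087j
  [+2]  conj(Y_{7,2})(Ω₁) = 0.35082 - 0.09063j ; Y_{7,2}(Ω₂) = -0.02763 + 0.02893j ; Δ = -0.00707 + 0.01265j
  [+3]  conj(Y_{7,3})(Ω₁) = 0.01928 - 0.00768j ; Y_{7,3}(Ω₂) = -0.00123 + 0.00329j ; Δ = 0.00000 + 0.00007j
  [+4]  conj(Y_{7,4})(Ω₁) = -0.32445 + 0.17962j ; Y_{7,4}(Ω₂) = 0.00001 + 0.00022j ; Δ = -0.00004 - 0.00007j
  [+5]  conj(Y_{7,5})(Ω₁) = -0.34585 + 0.25323j ; Y_{7,5}(Ω₂) = 0.00000 + 0.00001j ; Δ = -0.00000 - 0.00000j
  [+6]  conj(Y_{7,6})(Ω₁) = -0.18392 + 0.17425j ; Y_{7,6}(Ω₂) = 0.00000 + 0.00000j ; Δ = -0.00000 + 0.00000j
  [+7]  conj(Y_{7,7})(Ω₁) = -0.05228 + 0.06386j ; Y_{7,7}(Ω₂) = 0.00000 + 0.00000j ; Δ = -0.00000 + 0.00000j
Σ over m = 0.24276 - 0.00000j; ×(4π/15) → 0.20337 - 0.00000j. Real part: 0.203371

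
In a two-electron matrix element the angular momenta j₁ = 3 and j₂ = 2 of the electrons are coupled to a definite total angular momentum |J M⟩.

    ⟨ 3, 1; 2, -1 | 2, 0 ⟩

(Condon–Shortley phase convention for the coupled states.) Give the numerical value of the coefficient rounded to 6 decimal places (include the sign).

triangle: 3!·3!·1!/8! = 36/40320
(j±m)!: 4!·2!·1!·3!·2!·2! = 1152
prefactor² = (2J+1)·Δ·N² = 36/7
  k=0: +1/(0!·3!·2!·1!·1!·0!) = 1/12
  k=1: −1/(1!·2!·1!·0!·2!·1!) = -1/4
Σ = -1/6  ⇒  CG² = 36/7·(-1/6)² = 1/7
CG = −√(1/7) = -0.377964

−√(1/7) = -0.377964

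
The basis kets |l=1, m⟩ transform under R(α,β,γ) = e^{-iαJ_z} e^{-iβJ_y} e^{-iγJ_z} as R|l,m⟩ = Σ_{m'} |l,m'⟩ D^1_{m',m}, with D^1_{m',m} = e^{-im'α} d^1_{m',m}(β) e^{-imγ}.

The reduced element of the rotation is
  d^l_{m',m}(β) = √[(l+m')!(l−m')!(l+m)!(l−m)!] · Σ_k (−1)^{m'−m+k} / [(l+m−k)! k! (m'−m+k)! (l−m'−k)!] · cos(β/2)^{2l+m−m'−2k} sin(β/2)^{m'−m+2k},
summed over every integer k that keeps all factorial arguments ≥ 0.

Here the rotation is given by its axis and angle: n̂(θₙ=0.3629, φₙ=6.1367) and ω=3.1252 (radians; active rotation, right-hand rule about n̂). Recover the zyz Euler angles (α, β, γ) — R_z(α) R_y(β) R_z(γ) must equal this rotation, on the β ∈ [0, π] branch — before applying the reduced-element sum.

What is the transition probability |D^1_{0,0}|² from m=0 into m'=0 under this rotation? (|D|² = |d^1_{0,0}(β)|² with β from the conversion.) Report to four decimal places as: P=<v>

Axis–angle → zyz. n̂ = (sinθₙcosφₙ, sinθₙsinφₙ, cosθₙ) = (+0.351185, -0.051815, +0.934871), ω = 3.1252.
R = I cosω + sinω [n̂]ₓ + (1−cosω) n̂n̂ᵀ gives
  R = [-0.753220, -0.051715, +0.655732; -0.021066, -0.994497, -0.102630; +0.657431, -0.091117, +0.747986]
β = atan2(√(R₁₃²+R₂₃²), R₃₃) = 0.725774; α = atan2(R₂₃, R₁₃) mod 2π = 6.127933; γ = atan2(R₃₂, −R₃₁) mod 2π = 3.279311
Split into d^1_{0,0}(β=0.7258) × two z-phases.
Half-angle: c=0.934876, s=0.354975. N=√(1·1·1·1)=1.000000
The bounds max(0,m−m')=0 and min(l+m,l−m')=1 give 2 terms
  k=0: (−1)^0·1.0000/(1)·0.9349^2·0.3550^0 = +0.873993
  k=1: (−1)^1·1.0000/(1)·0.9349^0·0.3550^2 = -0.126007
d^1_{0,0}(0.7258) = +0.873993 -0.126007 = +0.747986
|D^1_{0,0}|² = |d^1_{0,0}(β)|² = (+0.747986)² = 0.559482 (the z-rotation phases have unit modulus)

P=0.5595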